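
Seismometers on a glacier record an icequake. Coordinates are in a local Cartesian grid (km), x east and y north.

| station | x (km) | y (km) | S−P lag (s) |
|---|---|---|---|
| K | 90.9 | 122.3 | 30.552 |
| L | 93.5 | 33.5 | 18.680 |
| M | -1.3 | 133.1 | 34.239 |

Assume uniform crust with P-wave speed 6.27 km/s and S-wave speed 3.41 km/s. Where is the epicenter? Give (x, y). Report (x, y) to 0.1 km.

Distance from S−P lag: d = Δt · v_P v_S / (v_P − v_S) = Δt · (6.27·3.41)/(6.27−3.41) ≈ 7.4758·Δt.
So d_K = 228.40, d_L = 139.65, d_M = 255.96 km.
Circle about each station: (x − 90.9)² + (y − 122.3)² = 228.40²; (x − 93.5)² + (y − 33.5)² = 139.65²; (x + 1.3)² + (y − 133.1)² = 255.96².
Subtracting the K equation from the L and M equations removes the quadratic terms:
5.2 x − 177.6 y = 19308.84
-184.4 x + 21.6 y = -18851.76
Solving the 2×2 system: x ≈ 89.8, y ≈ -106.1 km.

x ≈ 89.8 km, y ≈ -106.1 km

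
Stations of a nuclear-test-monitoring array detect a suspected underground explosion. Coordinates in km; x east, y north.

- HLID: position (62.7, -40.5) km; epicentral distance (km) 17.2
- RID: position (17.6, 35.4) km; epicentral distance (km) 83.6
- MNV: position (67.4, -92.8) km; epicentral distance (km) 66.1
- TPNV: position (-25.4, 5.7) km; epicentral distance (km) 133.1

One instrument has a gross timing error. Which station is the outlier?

TPNV

Solve using three stations at a time. Using HLID, RID, MNV (subtract circle equations pairwise → linear system) gives (x, y) ≈ (73.3, -27.0).
Distances from that point to each station vs reported:
  HLID: calculated 17.2 vs reported 17.2 → residual 0.0 km
  RID: calculated 83.6 vs reported 83.6 → residual 0.0 km
  MNV: calculated 66.1 vs reported 66.1 → residual 0.0 km
  TPNV: calculated 103.9 vs reported 133.1 → residual 29.2 km
HLID, RID, MNV are mutually consistent (residuals ≈ 0); TPNV is off by 29.2 km.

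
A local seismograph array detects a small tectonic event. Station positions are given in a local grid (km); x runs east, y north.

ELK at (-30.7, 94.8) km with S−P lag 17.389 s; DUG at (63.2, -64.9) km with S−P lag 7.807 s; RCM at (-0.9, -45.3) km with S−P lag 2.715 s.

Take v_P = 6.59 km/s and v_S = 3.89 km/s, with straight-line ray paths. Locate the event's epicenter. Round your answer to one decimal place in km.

(-10.8, -69.1)

Distance from S−P lag: d = Δt · v_P v_S / (v_P − v_S) = Δt · (6.59·3.89)/(6.59−3.89) ≈ 9.4945·Δt.
So d_ELK = 165.10, d_DUG = 74.12, d_RCM = 25.78 km.
Circle about each station: (x + 30.7)² + (y − 94.8)² = 165.10²; (x − 63.2)² + (y + 64.9)² = 74.12²; (x + 0.9)² + (y + 45.3)² = 25.78².
Subtracting pairs of circle equations eliminates x²+y² and gives linear equations (the radical axes):
187.8 x − 319.4 y = 20040.96
59.6 x − 280.2 y = 18716.77
Solving the 2×2 system: x ≈ -10.8, y ≈ -69.1 km.
Check against ELK (with the unrounded x, y): √((x + 30.7)²+(y − 94.8)²) = 165.10 ≈ 165.10 km. ✓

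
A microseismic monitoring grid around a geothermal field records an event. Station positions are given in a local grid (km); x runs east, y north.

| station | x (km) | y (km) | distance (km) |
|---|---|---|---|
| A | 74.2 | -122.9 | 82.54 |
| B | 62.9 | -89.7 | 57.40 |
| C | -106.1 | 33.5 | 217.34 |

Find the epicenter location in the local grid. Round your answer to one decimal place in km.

97.1 km east, -43.6 km north

Circle about each station: (x − 74.2)² + (y + 122.9)² = 82.54²; (x − 62.9)² + (y + 89.7)² = 57.40²; (x + 106.1)² + (y − 33.5)² = 217.34².
Subtracting the A equation from the B and C equations removes the quadratic terms:
-22.6 x + 66.4 y = -5089.46
-360.6 x + 312.8 y = -48654.41
Solving the 2×2 system: x ≈ 97.1, y ≈ -43.6 km.
Check against A (with the unrounded x, y): √((x − 74.2)²+(y + 122.9)²) = 82.55 ≈ 82.54 km. ✓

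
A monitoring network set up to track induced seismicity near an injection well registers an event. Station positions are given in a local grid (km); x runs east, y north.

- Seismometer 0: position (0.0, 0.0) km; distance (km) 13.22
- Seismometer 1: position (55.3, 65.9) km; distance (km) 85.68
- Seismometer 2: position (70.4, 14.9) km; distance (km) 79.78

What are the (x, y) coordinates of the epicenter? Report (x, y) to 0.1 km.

-9.2 km east, 9.5 km north

Circle about each station: x² + y² = 13.22²; (x − 55.3)² + (y − 65.9)² = 85.68²; (x − 70.4)² + (y − 14.9)² = 79.78².
Subtracting pairs of circle equations eliminates x²+y² and gives linear equations (the radical axes):
110.6 x + 131.8 y = 234.61
140.8 x + 29.8 y = -1011.91
Solving the 2×2 system: x ≈ -9.2, y ≈ 9.5 km.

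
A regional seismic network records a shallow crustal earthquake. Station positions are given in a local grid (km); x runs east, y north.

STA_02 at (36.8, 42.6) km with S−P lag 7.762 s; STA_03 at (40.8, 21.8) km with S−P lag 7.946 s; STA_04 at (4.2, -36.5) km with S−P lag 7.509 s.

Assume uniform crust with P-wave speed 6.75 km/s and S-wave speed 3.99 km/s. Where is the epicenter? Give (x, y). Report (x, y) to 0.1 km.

Distance from S−P lag: d = Δt · v_P v_S / (v_P − v_S) = Δt · (6.75·3.99)/(6.75−3.99) ≈ 9.7582·Δt.
So d_STA_02 = 75.74, d_STA_03 = 77.54, d_STA_04 = 73.27 km.
Circle about each station: (x − 36.8)² + (y − 42.6)² = 75.74²; (x − 40.8)² + (y − 21.8)² = 77.54²; (x − 4.2)² + (y + 36.5)² = 73.27².
Subtracting the STA_02 equation from the STA_03 and STA_04 equations removes the quadratic terms:
8.0 x − 41.6 y = -1305.02
-65.2 x − 158.2 y = -1451.06
Solving the 2×2 system: x ≈ -36.7, y ≈ 24.3 km.

-36.7 km east, 24.3 km north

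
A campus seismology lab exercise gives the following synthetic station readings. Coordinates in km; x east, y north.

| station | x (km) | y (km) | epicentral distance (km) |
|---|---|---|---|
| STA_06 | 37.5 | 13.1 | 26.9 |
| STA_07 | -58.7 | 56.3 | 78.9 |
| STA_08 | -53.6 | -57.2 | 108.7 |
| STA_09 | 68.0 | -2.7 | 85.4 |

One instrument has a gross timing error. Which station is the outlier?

STA_09

Solve using three stations at a time. Using STA_06, STA_07, STA_08 (subtract circle equations pairwise → linear system) gives (x, y) ≈ (14.7, 27.4).
Distances from that point to each station vs reported:
  STA_06: calculated 26.9 vs reported 26.9 → residual 0.0 km
  STA_07: calculated 78.9 vs reported 78.9 → residual 0.0 km
  STA_08: calculated 108.7 vs reported 108.7 → residual 0.0 km
  STA_09: calculated 61.2 vs reported 85.4 → residual 24.2 km
STA_06, STA_07, STA_08 are mutually consistent (residuals ≈ 0); STA_09 is off by 24.2 km.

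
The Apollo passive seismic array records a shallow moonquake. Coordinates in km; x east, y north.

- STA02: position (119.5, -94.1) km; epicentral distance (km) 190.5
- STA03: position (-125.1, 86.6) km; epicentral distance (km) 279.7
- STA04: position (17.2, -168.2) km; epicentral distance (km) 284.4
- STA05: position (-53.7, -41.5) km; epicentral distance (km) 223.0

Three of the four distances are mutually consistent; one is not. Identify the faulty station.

Solve using three stations at a time. Using STA02, STA04, STA05 (subtract circle equations pairwise → linear system) gives (x, y) ≈ (121.5, 96.3).
Distances from that point to each station vs reported:
  STA02: calculated 190.4 vs reported 190.5 → residual 0.1 km
  STA03: calculated 246.8 vs reported 279.7 → residual 32.9 km
  STA04: calculated 284.4 vs reported 284.4 → residual 0.0 km
  STA05: calculated 222.9 vs reported 223.0 → residual 0.1 km
STA02, STA04, STA05 are mutually consistent (residuals ≈ 0); STA03 is off by 32.9 km.

STA03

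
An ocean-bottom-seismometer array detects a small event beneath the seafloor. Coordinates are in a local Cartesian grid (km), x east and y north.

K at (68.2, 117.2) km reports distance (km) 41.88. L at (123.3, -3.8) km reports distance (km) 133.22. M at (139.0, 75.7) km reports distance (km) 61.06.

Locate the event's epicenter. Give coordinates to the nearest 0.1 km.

(108.5, 128.6)

Circle about each station: (x − 68.2)² + (y − 117.2)² = 41.88²; (x − 123.3)² + (y + 3.8)² = 133.22²; (x − 139.0)² + (y − 75.7)² = 61.06².
Subtracting the K equation from the L and M equations removes the quadratic terms:
110.2 x − 242.0 y = -19163.38
141.6 x − 83.0 y = 4690.02
Solving the 2×2 system: x ≈ 108.5, y ≈ 128.6 km.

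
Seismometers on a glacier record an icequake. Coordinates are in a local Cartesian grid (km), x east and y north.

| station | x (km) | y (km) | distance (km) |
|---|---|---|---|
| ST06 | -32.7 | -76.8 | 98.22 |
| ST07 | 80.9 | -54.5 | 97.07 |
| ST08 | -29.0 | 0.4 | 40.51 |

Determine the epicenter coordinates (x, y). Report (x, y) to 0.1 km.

(9.9, 11.7)

Circle about each station: (x + 32.7)² + (y + 76.8)² = 98.22²; (x − 80.9)² + (y + 54.5)² = 97.07²; (x + 29.0)² + (y − 0.4)² = 40.51².
Subtracting pairs of circle equations eliminates x²+y² and gives linear equations (the radical axes):
227.2 x + 44.6 y = 2772.11
7.4 x + 154.4 y = 1879.74
Solving the 2×2 system: x ≈ 9.9, y ≈ 11.7 km.
Check against ST06 (with the unrounded x, y): √((x + 32.7)²+(y + 76.8)²) = 98.22 ≈ 98.22 km. ✓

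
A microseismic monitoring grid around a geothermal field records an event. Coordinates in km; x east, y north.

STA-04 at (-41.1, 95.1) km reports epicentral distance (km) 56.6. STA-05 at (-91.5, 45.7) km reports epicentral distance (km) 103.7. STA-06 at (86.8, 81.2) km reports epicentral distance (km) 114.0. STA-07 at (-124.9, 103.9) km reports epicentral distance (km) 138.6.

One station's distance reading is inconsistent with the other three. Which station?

STA-06

Solve using three stations at a time. Using STA-04, STA-05, STA-07 (subtract circle equations pairwise → linear system) gives (x, y) ≈ (9.4, 69.6).
Distances from that point to each station vs reported:
  STA-04: calculated 56.5 vs reported 56.6 → residual 0.1 km
  STA-05: calculated 103.7 vs reported 103.7 → residual 0.0 km
  STA-06: calculated 78.3 vs reported 114.0 → residual 35.7 km
  STA-07: calculated 138.6 vs reported 138.6 → residual 0.0 km
STA-04, STA-05, STA-07 are mutually consistent (residuals ≈ 0); STA-06 is off by 35.7 km.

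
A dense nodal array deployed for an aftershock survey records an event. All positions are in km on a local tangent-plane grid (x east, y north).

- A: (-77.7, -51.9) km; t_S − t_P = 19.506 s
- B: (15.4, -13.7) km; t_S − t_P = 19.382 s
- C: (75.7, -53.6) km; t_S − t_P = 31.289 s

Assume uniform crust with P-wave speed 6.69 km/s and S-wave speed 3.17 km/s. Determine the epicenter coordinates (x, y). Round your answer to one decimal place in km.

x ≈ -70.5 km, y ≈ 65.4 km

Distance from S−P lag: d = Δt · v_P v_S / (v_P − v_S) = Δt · (6.69·3.17)/(6.69−3.17) ≈ 6.0248·Δt.
So d_A = 117.52, d_B = 116.77, d_C = 188.51 km.
Circle about each station: (x + 77.7)² + (y + 51.9)² = 117.52²; (x − 15.4)² + (y + 13.7)² = 116.77²; (x − 75.7)² + (y + 53.6)² = 188.51².
Subtracting the A equation from the B and C equations removes the quadratic terms:
186.2 x + 76.4 y = -8130.33
306.8 x − 3.4 y = -21852.52
Solving the 2×2 system: x ≈ -70.5, y ≈ 65.4 km.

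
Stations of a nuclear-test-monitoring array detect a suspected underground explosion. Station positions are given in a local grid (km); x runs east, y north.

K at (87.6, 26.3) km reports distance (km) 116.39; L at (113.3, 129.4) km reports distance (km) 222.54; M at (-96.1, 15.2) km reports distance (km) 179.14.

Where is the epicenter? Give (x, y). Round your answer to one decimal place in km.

x ≈ 52.6 km, y ≈ -84.7 km

Circle about each station: (x − 87.6)² + (y − 26.3)² = 116.39²; (x − 113.3)² + (y − 129.4)² = 222.54²; (x + 96.1)² + (y − 15.2)² = 179.14².
Subtracting the K equation from the L and M equations removes the quadratic terms:
51.4 x + 206.2 y = -14761.62
-367.4 x − 22.2 y = -17443.71
Solving the 2×2 system: x ≈ 52.6, y ≈ -84.7 km.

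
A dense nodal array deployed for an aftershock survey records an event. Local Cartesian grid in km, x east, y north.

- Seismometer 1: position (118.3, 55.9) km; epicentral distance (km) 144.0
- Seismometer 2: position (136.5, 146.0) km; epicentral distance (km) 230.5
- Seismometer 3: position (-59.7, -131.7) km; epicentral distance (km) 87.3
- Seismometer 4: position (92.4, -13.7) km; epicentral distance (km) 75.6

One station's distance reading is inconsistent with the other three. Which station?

Solve using three stations at a time. Using Seismometer 1, Seismometer 2, Seismometer 4 (subtract circle equations pairwise → linear system) gives (x, y) ≈ (32.2, -59.6).
Distances from that point to each station vs reported:
  Seismometer 1: calculated 144.0 vs reported 144.0 → residual 0.0 km
  Seismometer 2: calculated 230.5 vs reported 230.5 → residual 0.0 km
  Seismometer 3: calculated 116.8 vs reported 87.3 → residual 29.5 km
  Seismometer 4: calculated 75.7 vs reported 75.6 → residual 0.1 km
Seismometer 1, Seismometer 2, Seismometer 4 are mutually consistent (residuals ≈ 0); Seismometer 3 is off by 29.5 km.

Seismometer 3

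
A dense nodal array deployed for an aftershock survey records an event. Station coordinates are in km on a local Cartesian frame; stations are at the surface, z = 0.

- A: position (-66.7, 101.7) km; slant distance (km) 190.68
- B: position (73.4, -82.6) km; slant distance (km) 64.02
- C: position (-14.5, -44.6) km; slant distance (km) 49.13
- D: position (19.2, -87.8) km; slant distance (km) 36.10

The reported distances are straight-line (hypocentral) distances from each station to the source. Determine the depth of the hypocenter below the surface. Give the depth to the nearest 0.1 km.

Each station gives a sphere (x−x_i)² + (y−y_i)² + z² = d_i² (stations at z=0).
Subtracting the A sphere from B and C: z² cancels, leaving linear equations in x and y:
280.2 x − 368.6 y = 29678.84
104.4 x − 292.6 y = 21352.74
Solving: x ≈ 18.697, y ≈ -66.305 km (keep extra digits for the depth step; rounded: 18.7, -66.3).
Then from the A sphere: z² = 190.68² − (x + 66.7)² − (y − 101.7)² with x = 18.697, y = -66.305, so z ≈ 28.992 ≈ 29.0 km.

depth ≈ 29.0 km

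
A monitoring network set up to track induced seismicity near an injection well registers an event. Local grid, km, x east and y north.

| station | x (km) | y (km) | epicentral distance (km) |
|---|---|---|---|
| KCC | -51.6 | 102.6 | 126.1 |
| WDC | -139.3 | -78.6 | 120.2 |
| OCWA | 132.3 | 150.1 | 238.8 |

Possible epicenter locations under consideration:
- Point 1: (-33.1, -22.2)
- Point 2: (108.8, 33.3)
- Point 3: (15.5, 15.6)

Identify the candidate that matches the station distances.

For each candidate, compare |candidate − station| to the reported distance:
Point 1: residuals KCC 0.1, WDC 0.0, OCWA 0.0 → max 0.1 km
Point 2: residuals KCC 48.6, WDC 152.0, OCWA 119.7 → max 152.0 km
Point 3: residuals KCC 16.2, WDC 61.0, OCWA 60.7 → max 61.0 km
Only Point 1 has all residuals ≈ 0.

Point 1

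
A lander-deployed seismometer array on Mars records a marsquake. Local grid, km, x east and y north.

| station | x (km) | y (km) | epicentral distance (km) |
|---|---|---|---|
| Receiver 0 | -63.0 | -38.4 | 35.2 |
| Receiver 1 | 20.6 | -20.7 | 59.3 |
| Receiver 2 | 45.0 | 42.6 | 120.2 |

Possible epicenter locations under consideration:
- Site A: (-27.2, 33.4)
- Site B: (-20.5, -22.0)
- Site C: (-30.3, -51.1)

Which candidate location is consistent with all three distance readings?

For each candidate, compare |candidate − station| to the reported distance:
Site A: residuals Receiver 0 45.0, Receiver 1 12.9, Receiver 2 47.4 → max 47.4 km
Site B: residuals Receiver 0 10.4, Receiver 1 18.2, Receiver 2 28.2 → max 28.2 km
Site C: residuals Receiver 0 0.1, Receiver 1 0.0, Receiver 2 0.0 → max 0.1 km
Only Site C has all residuals ≈ 0.

Site C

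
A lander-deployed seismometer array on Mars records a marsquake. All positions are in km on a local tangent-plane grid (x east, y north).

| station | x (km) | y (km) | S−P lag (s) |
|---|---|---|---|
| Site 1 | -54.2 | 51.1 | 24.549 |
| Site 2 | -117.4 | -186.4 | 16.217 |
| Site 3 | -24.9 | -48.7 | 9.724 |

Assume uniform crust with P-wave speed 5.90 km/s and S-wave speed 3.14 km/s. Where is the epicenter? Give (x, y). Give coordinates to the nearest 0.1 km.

Distance from S−P lag: d = Δt · v_P v_S / (v_P − v_S) = Δt · (5.90·3.14)/(5.90−3.14) ≈ 6.7123·Δt.
So d_Site 1 = 164.78, d_Site 2 = 108.85, d_Site 3 = 65.27 km.
Circle about each station: (x + 54.2)² + (y − 51.1)² = 164.78²; (x + 117.4)² + (y + 186.4)² = 108.85²; (x + 24.9)² + (y + 48.7)² = 65.27².
Subtracting the Site 1 equation from the Site 2 and Site 3 equations removes the quadratic terms:
-126.4 x − 475.0 y = 58283.00
58.6 x − 199.6 y = 20335.13
Solving the 2×2 system: x ≈ -37.2, y ≈ -112.8 km.
Check against Site 1 (with the unrounded x, y): √((x + 54.2)²+(y − 51.1)²) = 164.78 ≈ 164.78 km. ✓

-37.2 km east, -112.8 km north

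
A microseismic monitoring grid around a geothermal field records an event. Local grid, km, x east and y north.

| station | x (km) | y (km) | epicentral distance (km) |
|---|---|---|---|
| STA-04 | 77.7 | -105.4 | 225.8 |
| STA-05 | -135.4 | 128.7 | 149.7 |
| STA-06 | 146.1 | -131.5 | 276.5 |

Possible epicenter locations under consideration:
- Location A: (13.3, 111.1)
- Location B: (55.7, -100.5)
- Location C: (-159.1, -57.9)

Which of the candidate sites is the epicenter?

For each candidate, compare |candidate − station| to the reported distance:
Location A: residuals STA-04 0.1, STA-05 0.0, STA-06 0.1 → max 0.1 km
Location B: residuals STA-04 203.3, STA-05 148.7, STA-06 180.9 → max 203.3 km
Location C: residuals STA-04 15.7, STA-05 38.4, STA-06 37.4 → max 38.4 km
Only Location A has all residuals ≈ 0.

Location A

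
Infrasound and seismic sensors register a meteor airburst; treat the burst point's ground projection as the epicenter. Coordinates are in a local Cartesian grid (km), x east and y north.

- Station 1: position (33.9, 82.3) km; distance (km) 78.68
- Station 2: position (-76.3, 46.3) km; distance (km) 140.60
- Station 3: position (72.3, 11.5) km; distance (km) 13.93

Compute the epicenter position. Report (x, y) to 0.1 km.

x ≈ 58.9 km, y ≈ 7.7 km

Circle about each station: (x − 33.9)² + (y − 82.3)² = 78.68²; (x + 76.3)² + (y − 46.3)² = 140.60²; (x − 72.3)² + (y − 11.5)² = 13.93².
Subtracting the Station 1 equation from the Station 2 and Station 3 equations removes the quadratic terms:
-220.4 x − 72.0 y = -13534.94
76.8 x − 141.6 y = 3433.54
Solving the 2×2 system: x ≈ 58.9, y ≈ 7.7 km.
Check against Station 1 (with the unrounded x, y): √((x − 33.9)²+(y − 82.3)²) = 78.68 ≈ 78.68 km. ✓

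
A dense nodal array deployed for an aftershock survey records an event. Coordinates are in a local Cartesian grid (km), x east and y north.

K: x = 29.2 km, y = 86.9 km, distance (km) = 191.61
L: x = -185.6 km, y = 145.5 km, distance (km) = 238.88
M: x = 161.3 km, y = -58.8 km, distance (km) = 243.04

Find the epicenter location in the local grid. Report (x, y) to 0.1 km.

Circle about each station: (x − 29.2)² + (y − 86.9)² = 191.61²; (x + 185.6)² + (y − 145.5)² = 238.88²; (x − 161.3)² + (y + 58.8)² = 243.04².
Subtracting pairs of circle equations eliminates x²+y² and gives linear equations (the radical axes):
-429.6 x + 117.2 y = 26864.10
264.2 x − 291.4 y = -1283.17
Solving the 2×2 system: x ≈ -81.5, y ≈ -69.5 km.
Check against K (with the unrounded x, y): √((x − 29.2)²+(y − 86.9)²) = 191.59 ≈ 191.61 km. ✓

-81.5 km east, -69.5 km north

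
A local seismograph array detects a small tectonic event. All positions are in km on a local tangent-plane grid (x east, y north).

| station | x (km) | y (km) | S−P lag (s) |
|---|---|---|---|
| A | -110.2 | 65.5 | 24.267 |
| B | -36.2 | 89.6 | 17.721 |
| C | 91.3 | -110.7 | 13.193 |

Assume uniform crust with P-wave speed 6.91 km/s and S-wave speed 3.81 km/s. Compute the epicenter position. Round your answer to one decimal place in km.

85.6 km east, 1.2 km north

Distance from S−P lag: d = Δt · v_P v_S / (v_P − v_S) = Δt · (6.91·3.81)/(6.91−3.81) ≈ 8.4926·Δt.
So d_A = 206.09, d_B = 150.50, d_C = 112.04 km.
Circle about each station: (x + 110.2)² + (y − 65.5)² = 206.09²; (x + 36.2)² + (y − 89.6)² = 150.50²; (x − 91.3)² + (y + 110.7)² = 112.04².
Subtracting the A equation from the B and C equations removes the quadratic terms:
148.0 x + 48.2 y = 12727.15
403.0 x − 352.4 y = 34076.02
Solving the 2×2 system: x ≈ 85.6, y ≈ 1.2 km.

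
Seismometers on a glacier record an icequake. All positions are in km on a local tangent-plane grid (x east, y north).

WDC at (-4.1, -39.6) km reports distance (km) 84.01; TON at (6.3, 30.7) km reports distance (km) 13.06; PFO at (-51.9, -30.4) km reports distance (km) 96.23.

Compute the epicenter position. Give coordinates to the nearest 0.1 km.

Circle about each station: (x + 4.1)² + (y + 39.6)² = 84.01²; (x − 6.3)² + (y − 30.7)² = 13.06²; (x + 51.9)² + (y + 30.4)² = 96.23².
Subtracting pairs of circle equations eliminates x²+y² and gives linear equations (the radical axes):
20.8 x + 140.6 y = 6284.33
-95.6 x + 18.4 y = -169.73
Solving the 2×2 system: x ≈ 10.1, y ≈ 43.2 km.

x ≈ 10.1 km, y ≈ 43.2 km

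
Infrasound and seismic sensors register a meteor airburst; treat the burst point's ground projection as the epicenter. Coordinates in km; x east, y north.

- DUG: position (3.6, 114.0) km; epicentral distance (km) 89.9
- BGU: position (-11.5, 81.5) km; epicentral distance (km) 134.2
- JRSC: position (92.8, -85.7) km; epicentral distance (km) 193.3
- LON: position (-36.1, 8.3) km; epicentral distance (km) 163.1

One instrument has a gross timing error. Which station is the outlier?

Solve using three stations at a time. Using DUG, JRSC, LON (subtract circle equations pairwise → linear system) gives (x, y) ≈ (93.3, 107.6).
Distances from that point to each station vs reported:
  DUG: calculated 89.9 vs reported 89.9 → residual 0.0 km
  BGU: calculated 108.0 vs reported 134.2 → residual 26.2 km
  JRSC: calculated 193.3 vs reported 193.3 → residual 0.0 km
  LON: calculated 163.1 vs reported 163.1 → residual 0.0 km
DUG, JRSC, LON are mutually consistent (residuals ≈ 0); BGU is off by 26.2 km.

BGU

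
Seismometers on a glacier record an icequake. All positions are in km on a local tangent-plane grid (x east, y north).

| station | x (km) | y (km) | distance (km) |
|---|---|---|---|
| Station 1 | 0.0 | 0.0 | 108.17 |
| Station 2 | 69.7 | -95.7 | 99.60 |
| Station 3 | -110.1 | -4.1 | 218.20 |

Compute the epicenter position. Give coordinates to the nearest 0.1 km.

x ≈ 108.1 km, y ≈ -3.8 km

Circle about each station: x² + y² = 108.17²; (x − 69.7)² + (y + 95.7)² = 99.60²; (x + 110.1)² + (y + 4.1)² = 218.20².
Subtracting the Station 1 equation from the Station 2 and Station 3 equations removes the quadratic terms:
139.4 x − 191.4 y = 15797.17
-220.2 x − 8.2 y = -23771.67
Solving the 2×2 system: x ≈ 108.1, y ≈ -3.8 km.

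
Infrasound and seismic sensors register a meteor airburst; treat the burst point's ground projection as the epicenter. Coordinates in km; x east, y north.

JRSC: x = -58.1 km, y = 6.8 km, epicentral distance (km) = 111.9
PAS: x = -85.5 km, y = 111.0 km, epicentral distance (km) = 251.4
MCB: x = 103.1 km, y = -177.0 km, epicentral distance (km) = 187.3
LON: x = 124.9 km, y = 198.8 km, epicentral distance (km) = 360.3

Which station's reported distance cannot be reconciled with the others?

PAS

Solve using three stations at a time. Using JRSC, MCB, LON (subtract circle equations pairwise → linear system) gives (x, y) ≈ (-69.6, -104.5).
Distances from that point to each station vs reported:
  JRSC: calculated 111.9 vs reported 111.9 → residual 0.0 km
  PAS: calculated 216.1 vs reported 251.4 → residual 35.3 km
  MCB: calculated 187.3 vs reported 187.3 → residual 0.0 km
  LON: calculated 360.3 vs reported 360.3 → residual 0.0 km
JRSC, MCB, LON are mutually consistent (residuals ≈ 0); PAS is off by 35.3 km.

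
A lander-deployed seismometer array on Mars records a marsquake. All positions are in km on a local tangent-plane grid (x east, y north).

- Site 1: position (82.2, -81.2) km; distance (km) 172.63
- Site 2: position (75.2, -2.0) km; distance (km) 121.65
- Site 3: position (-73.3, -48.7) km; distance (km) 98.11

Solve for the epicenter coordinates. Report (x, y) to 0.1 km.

x ≈ -37.9 km, y ≈ 42.8 km

Circle about each station: (x − 82.2)² + (y + 81.2)² = 172.63²; (x − 75.2)² + (y + 2.0)² = 121.65²; (x + 73.3)² + (y + 48.7)² = 98.11².
Subtracting pairs of circle equations eliminates x²+y² and gives linear equations (the radical axes):
-14.0 x + 158.4 y = 7311.15
-311.0 x + 65.0 y = 14569.84
Solving the 2×2 system: x ≈ -37.9, y ≈ 42.8 km.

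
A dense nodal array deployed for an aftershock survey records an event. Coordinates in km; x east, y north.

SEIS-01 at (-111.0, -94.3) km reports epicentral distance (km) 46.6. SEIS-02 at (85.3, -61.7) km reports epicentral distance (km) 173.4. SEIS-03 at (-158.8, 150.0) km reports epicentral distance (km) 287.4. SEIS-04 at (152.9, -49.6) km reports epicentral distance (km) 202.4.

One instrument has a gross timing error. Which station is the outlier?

SEIS-04

Solve using three stations at a time. Using SEIS-01, SEIS-02, SEIS-03 (subtract circle equations pairwise → linear system) gives (x, y) ≈ (-76.1, -125.2).
Distances from that point to each station vs reported:
  SEIS-01: calculated 46.7 vs reported 46.6 → residual 0.1 km
  SEIS-02: calculated 173.4 vs reported 173.4 → residual 0.0 km
  SEIS-03: calculated 287.4 vs reported 287.4 → residual 0.0 km
  SEIS-04: calculated 241.1 vs reported 202.4 → residual 38.7 km
SEIS-01, SEIS-02, SEIS-03 are mutually consistent (residuals ≈ 0); SEIS-04 is off by 38.7 km.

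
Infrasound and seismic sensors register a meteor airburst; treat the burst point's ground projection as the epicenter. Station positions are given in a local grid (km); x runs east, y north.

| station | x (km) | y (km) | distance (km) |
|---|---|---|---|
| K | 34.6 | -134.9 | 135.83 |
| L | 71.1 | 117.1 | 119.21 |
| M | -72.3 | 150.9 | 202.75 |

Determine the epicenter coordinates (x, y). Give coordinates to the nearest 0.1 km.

Circle about each station: (x − 34.6)² + (y + 134.9)² = 135.83²; (x − 71.1)² + (y − 117.1)² = 119.21²; (x + 72.3)² + (y − 150.9)² = 202.75².
Subtracting pairs of circle equations eliminates x²+y² and gives linear equations (the radical axes):
73.0 x + 504.0 y = 3611.21
-213.8 x + 571.6 y = -14054.84
Solving the 2×2 system: x ≈ 61.2, y ≈ -1.7 km.

x ≈ 61.2 km, y ≈ -1.7 km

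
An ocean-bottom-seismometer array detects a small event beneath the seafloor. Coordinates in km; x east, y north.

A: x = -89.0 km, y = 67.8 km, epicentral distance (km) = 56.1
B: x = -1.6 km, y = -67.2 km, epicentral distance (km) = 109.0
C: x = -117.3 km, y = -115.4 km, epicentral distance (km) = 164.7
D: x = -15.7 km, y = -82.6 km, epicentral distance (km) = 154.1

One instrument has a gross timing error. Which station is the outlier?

D

Solve using three stations at a time. Using A, B, C (subtract circle equations pairwise → linear system) gives (x, y) ≈ (-45.2, 32.7).
Distances from that point to each station vs reported:
  A: calculated 56.1 vs reported 56.1 → residual 0.0 km
  B: calculated 109.0 vs reported 109.0 → residual 0.0 km
  C: calculated 164.7 vs reported 164.7 → residual 0.0 km
  D: calculated 119.0 vs reported 154.1 → residual 35.1 km
A, B, C are mutually consistent (residuals ≈ 0); D is off by 35.1 km.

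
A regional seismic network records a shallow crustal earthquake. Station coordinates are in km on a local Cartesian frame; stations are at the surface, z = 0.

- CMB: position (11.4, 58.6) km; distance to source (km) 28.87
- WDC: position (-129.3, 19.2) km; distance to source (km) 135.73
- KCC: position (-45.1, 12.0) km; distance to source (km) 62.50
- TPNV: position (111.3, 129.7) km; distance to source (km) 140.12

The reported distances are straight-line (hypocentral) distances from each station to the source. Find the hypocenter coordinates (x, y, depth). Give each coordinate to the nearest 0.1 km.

x ≈ 1.6 km, y ≈ 45.9 km, depth ≈ 24.0 km

Each station gives a sphere (x−x_i)² + (y−y_i)² + z² = d_i² (stations at z=0).
Subtracting the CMB sphere from WDC and KCC: z² cancels, leaving linear equations in x and y:
-281.4 x − 78.8 y = -4065.95
-113.0 x − 93.2 y = -4458.68
Solving: x ≈ 1.593, y ≈ 45.908 km (keep extra digits for the depth step; rounded: 1.6, 45.9).
Then from the CMB sphere: z² = 28.87² − (x − 11.4)² − (y − 58.6)² with x = 1.593, y = 45.908, so z ≈ 24.004 ≈ 24.0 km.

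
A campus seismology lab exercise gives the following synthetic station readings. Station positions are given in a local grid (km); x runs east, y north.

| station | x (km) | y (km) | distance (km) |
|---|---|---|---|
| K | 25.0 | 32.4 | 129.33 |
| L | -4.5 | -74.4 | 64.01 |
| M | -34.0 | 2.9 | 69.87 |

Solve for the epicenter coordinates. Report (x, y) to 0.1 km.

-66.6 km east, -58.9 km north

Circle about each station: (x − 25.0)² + (y − 32.4)² = 129.33²; (x + 4.5)² + (y + 74.4)² = 64.01²; (x + 34.0)² + (y − 2.9)² = 69.87².
Subtracting pairs of circle equations eliminates x²+y² and gives linear equations (the radical axes):
-59.0 x − 213.6 y = 16509.82
-118.0 x − 59.0 y = 11334.08
Solving the 2×2 system: x ≈ -66.6, y ≈ -58.9 km.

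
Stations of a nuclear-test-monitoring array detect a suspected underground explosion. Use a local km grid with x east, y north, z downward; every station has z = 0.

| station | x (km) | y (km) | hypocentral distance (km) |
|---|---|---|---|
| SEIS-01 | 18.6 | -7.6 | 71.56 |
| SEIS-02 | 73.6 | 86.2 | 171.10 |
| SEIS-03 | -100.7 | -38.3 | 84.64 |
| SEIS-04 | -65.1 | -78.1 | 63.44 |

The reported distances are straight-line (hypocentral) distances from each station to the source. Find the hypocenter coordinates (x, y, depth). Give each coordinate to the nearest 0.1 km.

x ≈ -26.3 km, y ≈ -47.0 km, depth ≈ 39.4 km

Each station gives a sphere (x−x_i)² + (y−y_i)² + z² = d_i² (stations at z=0).
Subtracting the SEIS-01 sphere from SEIS-02 and SEIS-03: z² cancels, leaving linear equations in x and y:
110.0 x + 187.6 y = -11710.70
-238.6 x − 61.4 y = 9160.56
Solving: x ≈ -26.297, y ≈ -47.004 km (keep extra digits for the depth step; rounded: -26.3, -47.0).
Then from the SEIS-01 sphere: z² = 71.56² − (x − 18.6)² − (y + 7.6)² with x = -26.297, y = -47.004, so z ≈ 39.401 ≈ 39.4 km.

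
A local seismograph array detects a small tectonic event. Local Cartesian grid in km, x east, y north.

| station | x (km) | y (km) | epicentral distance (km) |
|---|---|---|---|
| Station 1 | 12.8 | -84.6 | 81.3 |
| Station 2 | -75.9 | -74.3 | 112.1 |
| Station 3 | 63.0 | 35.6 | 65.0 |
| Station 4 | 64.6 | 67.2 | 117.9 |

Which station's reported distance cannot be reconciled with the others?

Station 4

Solve using three stations at a time. Using Station 1, Station 2, Station 3 (subtract circle equations pairwise → linear system) gives (x, y) ≈ (10.9, -3.3).
Distances from that point to each station vs reported:
  Station 1: calculated 81.3 vs reported 81.3 → residual 0.0 km
  Station 2: calculated 112.1 vs reported 112.1 → residual 0.0 km
  Station 3: calculated 65.0 vs reported 65.0 → residual 0.0 km
  Station 4: calculated 88.6 vs reported 117.9 → residual 29.3 km
Station 1, Station 2, Station 3 are mutually consistent (residuals ≈ 0); Station 4 is off by 29.3 km.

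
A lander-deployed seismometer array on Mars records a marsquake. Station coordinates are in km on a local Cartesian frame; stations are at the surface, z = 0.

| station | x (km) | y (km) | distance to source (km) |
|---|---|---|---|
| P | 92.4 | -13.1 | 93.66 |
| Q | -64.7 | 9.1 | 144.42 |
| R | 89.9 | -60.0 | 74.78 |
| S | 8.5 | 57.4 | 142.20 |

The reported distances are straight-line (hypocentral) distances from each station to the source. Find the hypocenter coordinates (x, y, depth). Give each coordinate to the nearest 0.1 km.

Each station gives a sphere (x−x_i)² + (y−y_i)² + z² = d_i² (stations at z=0).
Subtracting the P sphere from Q and R: z² cancels, leaving linear equations in x and y:
-314.2 x + 44.4 y = -16525.41
-5.0 x − 93.8 y = 6152.79
Solving: x ≈ 43.002, y ≈ -67.887 km (keep extra digits for the depth step; rounded: 43.0, -67.9).
Then from the P sphere: z² = 93.66² − (x − 92.4)² − (y + 13.1)² with x = 43.002, y = -67.887, so z ≈ 57.710 ≈ 57.7 km.

x ≈ 43.0 km, y ≈ -67.9 km, depth ≈ 57.7 km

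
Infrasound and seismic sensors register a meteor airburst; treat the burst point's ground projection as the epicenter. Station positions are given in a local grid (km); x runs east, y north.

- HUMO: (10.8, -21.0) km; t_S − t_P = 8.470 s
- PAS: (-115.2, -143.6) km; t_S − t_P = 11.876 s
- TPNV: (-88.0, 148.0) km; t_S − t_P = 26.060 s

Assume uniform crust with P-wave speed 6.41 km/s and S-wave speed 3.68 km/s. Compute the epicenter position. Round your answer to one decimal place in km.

Distance from S−P lag: d = Δt · v_P v_S / (v_P − v_S) = Δt · (6.41·3.68)/(6.41−3.68) ≈ 8.6406·Δt.
So d_HUMO = 73.19, d_PAS = 102.62, d_TPNV = 225.17 km.
Circle about each station: (x − 10.8)² + (y + 21.0)² = 73.19²; (x + 115.2)² + (y + 143.6)² = 102.62²; (x + 88.0)² + (y − 148.0)² = 225.17².
Subtracting pairs of circle equations eliminates x²+y² and gives linear equations (the radical axes):
-252.0 x − 245.2 y = 28160.27
-197.6 x + 338.0 y = -16254.39
Solving the 2×2 system: x ≈ -41.4, y ≈ -72.3 km.

-41.4 km east, -72.3 km north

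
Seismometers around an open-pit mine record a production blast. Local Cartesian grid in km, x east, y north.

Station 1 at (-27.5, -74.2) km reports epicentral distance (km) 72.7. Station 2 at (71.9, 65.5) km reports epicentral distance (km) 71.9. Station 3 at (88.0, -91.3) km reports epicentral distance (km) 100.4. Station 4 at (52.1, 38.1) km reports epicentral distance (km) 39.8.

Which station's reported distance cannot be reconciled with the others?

Solve using three stations at a time. Using Station 2, Station 3, Station 4 (subtract circle equations pairwise → linear system) gives (x, y) ≈ (44.4, -0.9).
Distances from that point to each station vs reported:
  Station 1: calculated 102.7 vs reported 72.7 → residual 30.0 km
  Station 2: calculated 71.9 vs reported 71.9 → residual 0.0 km
  Station 3: calculated 100.4 vs reported 100.4 → residual 0.0 km
  Station 4: calculated 39.8 vs reported 39.8 → residual 0.0 km
Station 2, Station 3, Station 4 are mutually consistent (residuals ≈ 0); Station 1 is off by 30.0 km.

Station 1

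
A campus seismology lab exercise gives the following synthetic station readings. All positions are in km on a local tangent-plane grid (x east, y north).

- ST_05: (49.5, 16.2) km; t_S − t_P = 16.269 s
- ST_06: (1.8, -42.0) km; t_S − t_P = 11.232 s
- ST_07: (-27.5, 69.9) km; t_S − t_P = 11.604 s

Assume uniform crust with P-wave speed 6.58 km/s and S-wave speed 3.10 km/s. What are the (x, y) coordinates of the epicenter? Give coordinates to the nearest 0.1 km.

Distance from S−P lag: d = Δt · v_P v_S / (v_P − v_S) = Δt · (6.58·3.10)/(6.58−3.10) ≈ 5.8615·Δt.
So d_ST_05 = 95.36, d_ST_06 = 65.84, d_ST_07 = 68.02 km.
Circle about each station: (x − 49.5)² + (y − 16.2)² = 95.36²; (x − 1.8)² + (y + 42.0)² = 65.84²; (x + 27.5)² + (y − 69.9)² = 68.02².
Subtracting the ST_05 equation from the ST_06 and ST_07 equations removes the quadratic terms:
-95.4 x − 116.4 y = 3813.17
-154.0 x + 107.4 y = 7396.38
Solving the 2×2 system: x ≈ -45.1, y ≈ 4.2 km.
Check against ST_05 (with the unrounded x, y): √((x − 49.5)²+(y − 16.2)²) = 95.36 ≈ 95.36 km. ✓

x ≈ -45.1 km, y ≈ 4.2 km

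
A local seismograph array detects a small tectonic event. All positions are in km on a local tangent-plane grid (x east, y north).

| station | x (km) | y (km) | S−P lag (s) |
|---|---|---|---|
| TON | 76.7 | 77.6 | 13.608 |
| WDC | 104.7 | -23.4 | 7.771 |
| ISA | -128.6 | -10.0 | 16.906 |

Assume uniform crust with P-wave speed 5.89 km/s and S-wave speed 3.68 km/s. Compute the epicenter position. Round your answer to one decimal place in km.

Distance from S−P lag: d = Δt · v_P v_S / (v_P − v_S) = Δt · (5.89·3.68)/(5.89−3.68) ≈ 9.8078·Δt.
So d_TON = 133.46, d_WDC = 76.22, d_ISA = 165.81 km.
Circle about each station: (x − 76.7)² + (y − 77.6)² = 133.46²; (x − 104.7)² + (y + 23.4)² = 76.22²; (x + 128.6)² + (y + 10.0)² = 165.81².
Subtracting the TON equation from the WDC and ISA equations removes the quadratic terms:
56.0 x − 202.0 y = 11607.08
-410.6 x − 175.2 y = -4948.07
Solving the 2×2 system: x ≈ 32.7, y ≈ -48.4 km.

32.7 km east, -48.4 km north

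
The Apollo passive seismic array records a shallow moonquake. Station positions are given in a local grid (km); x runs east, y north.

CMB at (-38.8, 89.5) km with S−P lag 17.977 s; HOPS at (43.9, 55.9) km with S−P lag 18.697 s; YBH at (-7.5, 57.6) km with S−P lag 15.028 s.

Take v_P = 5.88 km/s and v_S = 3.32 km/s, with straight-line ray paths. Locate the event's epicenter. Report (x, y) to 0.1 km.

(-55.2, -46.6)

Distance from S−P lag: d = Δt · v_P v_S / (v_P − v_S) = Δt · (5.88·3.32)/(5.88−3.32) ≈ 7.6256·Δt.
So d_CMB = 137.09, d_HOPS = 142.58, d_YBH = 114.60 km.
Circle about each station: (x + 38.8)² + (y − 89.5)² = 137.09²; (x − 43.9)² + (y − 55.9)² = 142.58²; (x + 7.5)² + (y − 57.6)² = 114.60².
Subtracting the CMB equation from the HOPS and YBH equations removes the quadratic terms:
165.4 x − 67.2 y = -5999.06
62.6 x − 63.8 y = -481.17
Solving the 2×2 system: x ≈ -55.2, y ≈ -46.6 km.
Check against CMB (with the unrounded x, y): √((x + 38.8)²+(y − 89.5)²) = 137.12 ≈ 137.09 km. ✓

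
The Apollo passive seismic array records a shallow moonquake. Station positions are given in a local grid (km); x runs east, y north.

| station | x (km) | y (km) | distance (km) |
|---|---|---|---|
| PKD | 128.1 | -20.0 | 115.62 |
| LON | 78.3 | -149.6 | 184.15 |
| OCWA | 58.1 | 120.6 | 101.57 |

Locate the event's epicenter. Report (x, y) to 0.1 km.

x ≈ 21.9 km, y ≈ 25.7 km

Circle about each station: (x − 128.1)² + (y + 20.0)² = 115.62²; (x − 78.3)² + (y + 149.6)² = 184.15²; (x − 58.1)² + (y − 120.6)² = 101.57².
Subtracting the PKD equation from the LON and OCWA equations removes the quadratic terms:
-99.6 x − 259.2 y = -8841.80
-140.0 x + 281.2 y = 4161.88
Solving the 2×2 system: x ≈ 21.9, y ≈ 25.7 km.
Check against PKD (with the unrounded x, y): √((x − 128.1)²+(y + 20.0)²) = 115.62 ≈ 115.62 km. ✓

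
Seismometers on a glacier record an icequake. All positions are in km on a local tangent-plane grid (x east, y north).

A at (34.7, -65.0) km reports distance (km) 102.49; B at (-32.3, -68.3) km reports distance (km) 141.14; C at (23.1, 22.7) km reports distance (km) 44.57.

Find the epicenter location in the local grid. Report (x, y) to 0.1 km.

Circle about each station: (x − 34.7)² + (y + 65.0)² = 102.49²; (x + 32.3)² + (y + 68.3)² = 141.14²; (x − 23.1)² + (y − 22.7)² = 44.57².
Subtracting the A equation from the B and C equations removes the quadratic terms:
-134.0 x − 6.6 y = -9137.21
-23.2 x + 175.4 y = 4137.53
Solving the 2×2 system: x ≈ 66.6, y ≈ 32.4 km.

(66.6, 32.4)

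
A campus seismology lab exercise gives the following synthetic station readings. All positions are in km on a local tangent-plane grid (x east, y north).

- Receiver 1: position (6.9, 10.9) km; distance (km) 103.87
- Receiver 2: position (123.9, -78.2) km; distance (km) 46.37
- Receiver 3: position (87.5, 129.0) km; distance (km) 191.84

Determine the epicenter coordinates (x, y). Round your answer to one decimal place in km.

80.2 km east, -62.7 km north

Circle about each station: (x − 6.9)² + (y − 10.9)² = 103.87²; (x − 123.9)² + (y + 78.2)² = 46.37²; (x − 87.5)² + (y − 129.0)² = 191.84².
Subtracting the Receiver 1 equation from the Receiver 2 and Receiver 3 equations removes the quadratic terms:
234.0 x − 178.2 y = 29938.83
161.2 x + 236.2 y = -1882.78
Solving the 2×2 system: x ≈ 80.2, y ≈ -62.7 km.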